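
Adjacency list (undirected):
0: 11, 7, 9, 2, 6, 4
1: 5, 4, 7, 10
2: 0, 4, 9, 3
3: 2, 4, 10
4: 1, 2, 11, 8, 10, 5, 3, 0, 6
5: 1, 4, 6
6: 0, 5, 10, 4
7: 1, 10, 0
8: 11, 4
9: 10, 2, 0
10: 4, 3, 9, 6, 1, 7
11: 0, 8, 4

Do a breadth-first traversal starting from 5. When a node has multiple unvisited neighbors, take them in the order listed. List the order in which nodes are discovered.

Visit 5; enqueue 1, 4, 6 → queue [1, 4, 6]
Visit 1; enqueue 7, 10 → queue [4, 6, 7, 10]
Visit 4; enqueue 2, 11, 8, 3, 0 → queue [6, 7, 10, 2, 11, 8, 3, 0]
Visit 6 → queue [7, 10, 2, 11, 8, 3, 0]
Visit 7 → queue [10, 2, 11, 8, 3, 0]
Visit 10; enqueue 9 → queue [2, 11, 8, 3, 0, 9]
Visit 2 → queue [11, 8, 3, 0, 9]
Visit 11 → queue [8, 3, 0, 9]
Visit 8 → queue [3, 0, 9]
Visit 3 → queue [0, 9]
Visit 0 → queue [9]
Visit 9 → queue []

5 → 1 → 4 → 6 → 7 → 10 → 2 → 11 → 8 → 3 → 0 → 9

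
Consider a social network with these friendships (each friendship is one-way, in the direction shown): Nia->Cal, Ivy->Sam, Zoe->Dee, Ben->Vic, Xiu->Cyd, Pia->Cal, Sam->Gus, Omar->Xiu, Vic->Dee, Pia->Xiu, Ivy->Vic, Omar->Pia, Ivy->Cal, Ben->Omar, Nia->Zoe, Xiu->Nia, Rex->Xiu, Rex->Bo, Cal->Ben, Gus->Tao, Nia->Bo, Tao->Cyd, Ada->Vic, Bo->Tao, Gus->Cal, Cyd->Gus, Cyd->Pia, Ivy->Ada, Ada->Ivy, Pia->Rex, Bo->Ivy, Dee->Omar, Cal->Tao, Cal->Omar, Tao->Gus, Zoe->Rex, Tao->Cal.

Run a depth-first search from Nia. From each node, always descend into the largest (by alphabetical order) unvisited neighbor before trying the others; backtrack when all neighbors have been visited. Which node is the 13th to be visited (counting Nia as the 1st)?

Dee

Visit Nia
Nia → Zoe
Zoe → Rex
Rex → Xiu
Xiu → Cyd
Cyd → Pia
Pia → Cal
Cal → Tao
Tao → Gus
Cal → Omar
Cal → Ben
Ben → Vic
Vic → Dee
Rex → Bo
Bo → Ivy
Ivy → Sam
Ivy → Ada

Visit order: Nia, Zoe, Rex, Xiu, Cyd, Pia, Cal, Tao, Gus, Omar, Ben, Vic, Dee, Bo, Ivy, Sam, Ada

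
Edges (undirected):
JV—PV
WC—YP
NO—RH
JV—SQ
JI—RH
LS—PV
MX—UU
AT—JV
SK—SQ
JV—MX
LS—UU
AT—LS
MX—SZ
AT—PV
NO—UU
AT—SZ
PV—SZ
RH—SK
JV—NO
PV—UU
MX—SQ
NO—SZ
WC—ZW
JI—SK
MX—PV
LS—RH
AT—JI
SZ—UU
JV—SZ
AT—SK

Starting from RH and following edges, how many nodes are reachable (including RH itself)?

BFS from RH visits: RH, JI, LS, NO, SK, AT, PV, UU, JV, SZ, SQ, MX
Reachable nodes: 12 of 15 total.

12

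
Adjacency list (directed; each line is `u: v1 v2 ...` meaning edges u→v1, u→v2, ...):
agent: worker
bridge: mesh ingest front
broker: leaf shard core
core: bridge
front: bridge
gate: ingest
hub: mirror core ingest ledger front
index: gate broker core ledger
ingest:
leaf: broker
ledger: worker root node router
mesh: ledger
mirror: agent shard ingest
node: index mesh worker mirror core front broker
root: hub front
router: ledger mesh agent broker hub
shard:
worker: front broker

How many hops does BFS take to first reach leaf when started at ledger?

3

Level 0: ledger
Level 1: node, root, router, worker
Level 2: agent, broker, core, front, hub, index, mesh, mirror
Level 3: bridge, gate, ingest, leaf, shard
leaf first appears at level 3.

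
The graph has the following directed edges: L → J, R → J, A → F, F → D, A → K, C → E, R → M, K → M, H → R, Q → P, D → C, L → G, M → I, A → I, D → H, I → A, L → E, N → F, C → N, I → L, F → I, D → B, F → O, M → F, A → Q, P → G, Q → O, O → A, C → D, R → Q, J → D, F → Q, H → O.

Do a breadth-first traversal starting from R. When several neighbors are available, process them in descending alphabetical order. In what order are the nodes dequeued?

Visit R; enqueue Q, M, J → queue [Q, M, J]
Visit Q; enqueue P, O → queue [M, J, P, O]
Visit M; enqueue I, F → queue [J, P, O, I, F]
Visit J; enqueue D → queue [P, O, I, F, D]
Visit P; enqueue G → queue [O, I, F, D, G]
Visit O; enqueue A → queue [I, F, D, G, A]
Visit I; enqueue L → queue [F, D, G, A, L]
Visit F → queue [D, G, A, L]
Visit D; enqueue H, C, B → queue [G, A, L, H, C, B]
Visit G → queue [A, L, H, C, B]
Visit A; enqueue K → queue [L, H, C, B, K]
Visit L; enqueue E → queue [H, C, B, K, E]
Visit H → queue [C, B, K, E]
Visit C; enqueue N → queue [B, K, E, N]
Visit B → queue [K, E, N]
Visit K → queue [E, N]
Visit E → queue [N]
Visit N → queue []

R, Q, M, J, P, O, I, F, D, G, A, L, H, C, B, K, E, N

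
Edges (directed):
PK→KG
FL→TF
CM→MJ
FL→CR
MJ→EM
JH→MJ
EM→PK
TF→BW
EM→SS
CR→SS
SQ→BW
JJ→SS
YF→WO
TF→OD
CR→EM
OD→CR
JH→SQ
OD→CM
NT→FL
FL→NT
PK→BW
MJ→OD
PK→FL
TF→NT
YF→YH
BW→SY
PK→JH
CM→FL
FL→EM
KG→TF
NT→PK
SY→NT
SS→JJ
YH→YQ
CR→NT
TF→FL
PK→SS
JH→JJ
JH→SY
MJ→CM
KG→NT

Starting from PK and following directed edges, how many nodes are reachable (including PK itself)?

16

BFS from PK visits: PK, BW, FL, JH, KG, SS, SY, CR, EM, NT, TF, JJ, MJ, SQ, OD, CM
Reachable nodes: 16 of 20 total.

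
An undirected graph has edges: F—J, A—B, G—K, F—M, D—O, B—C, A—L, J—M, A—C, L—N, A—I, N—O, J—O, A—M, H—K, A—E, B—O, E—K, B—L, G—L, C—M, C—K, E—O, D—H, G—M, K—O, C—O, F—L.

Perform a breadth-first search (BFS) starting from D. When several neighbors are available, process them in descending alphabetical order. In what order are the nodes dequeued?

D, O, H, N, K, J, E, C, B, L, G, M, F, A, I

Visit D; enqueue O, H → queue [O, H]
Visit O; enqueue N, K, J, E, C, B → queue [H, N, K, J, E, C, B]
Visit H → queue [N, K, J, E, C, B]
Visit N; enqueue L → queue [K, J, E, C, B, L]
Visit K; enqueue G → queue [J, E, C, B, L, G]
Visit J; enqueue M, F → queue [E, C, B, L, G, M, F]
Visit E; enqueue A → queue [C, B, L, G, M, F, A]
Visit C → queue [B, L, G, M, F, A]
Visit B → queue [L, G, M, F, A]
Visit L → queue [G, M, F, A]
Visit G → queue [M, F, A]
Visit M → queue [F, A]
Visit F → queue [A]
Visit A; enqueue I → queue [I]
Visit I → queue []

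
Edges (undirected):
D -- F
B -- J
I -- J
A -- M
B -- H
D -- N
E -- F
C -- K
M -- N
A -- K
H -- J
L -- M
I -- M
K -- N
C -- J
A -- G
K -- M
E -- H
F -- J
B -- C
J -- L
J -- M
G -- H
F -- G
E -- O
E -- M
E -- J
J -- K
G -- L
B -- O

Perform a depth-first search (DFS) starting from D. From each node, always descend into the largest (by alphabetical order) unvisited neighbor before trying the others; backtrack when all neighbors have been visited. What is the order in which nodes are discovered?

D → N → M → L → J → K → C → B → O → E → H → G → F → A → I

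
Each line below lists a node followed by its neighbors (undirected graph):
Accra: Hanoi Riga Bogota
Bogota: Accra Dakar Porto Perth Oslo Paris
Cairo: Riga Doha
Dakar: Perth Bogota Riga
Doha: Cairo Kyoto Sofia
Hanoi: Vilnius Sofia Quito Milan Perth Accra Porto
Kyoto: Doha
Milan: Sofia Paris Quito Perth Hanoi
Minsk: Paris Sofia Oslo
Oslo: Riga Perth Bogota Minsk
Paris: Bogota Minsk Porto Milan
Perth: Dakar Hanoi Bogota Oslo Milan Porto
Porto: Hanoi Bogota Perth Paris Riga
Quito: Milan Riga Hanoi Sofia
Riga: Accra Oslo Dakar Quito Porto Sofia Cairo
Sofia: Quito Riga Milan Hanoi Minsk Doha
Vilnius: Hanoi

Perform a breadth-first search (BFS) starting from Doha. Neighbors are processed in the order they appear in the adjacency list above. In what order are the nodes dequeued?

Visit Doha; enqueue Cairo, Kyoto, Sofia → queue [Cairo, Kyoto, Sofia]
Visit Cairo; enqueue Riga → queue [Kyoto, Sofia, Riga]
Visit Kyoto → queue [Sofia, Riga]
Visit Sofia; enqueue Quito, Milan, Hanoi, Minsk → queue [Riga, Quito, Milan, Hanoi, Minsk]
Visit Riga; enqueue Accra, Oslo, Dakar, Porto → queue [Quito, Milan, Hanoi, Minsk, Accra, Oslo, Dakar, Porto]
Visit Quito → queue [Milan, Hanoi, Minsk, Accra, Oslo, Dakar, Porto]
Visit Milan; enqueue Paris, Perth → queue [Hanoi, Minsk, Accra, Oslo, Dakar, Porto, Paris, Perth]
Visit Hanoi; enqueue Vilnius → queue [Minsk, Accra, Oslo, Dakar, Porto, Paris, Perth, Vilnius]
Visit Minsk → queue [Accra, Oslo, Dakar, Porto, Paris, Perth, Vilnius]
Visit Accra; enqueue Bogota → queue [Oslo, Dakar, Porto, Paris, Perth, Vilnius, Bogota]
Visit Oslo → queue [Dakar, Porto, Paris, Perth, Vilnius, Bogota]
Visit Dakar → queue [Porto, Paris, Perth, Vilnius, Bogota]
Visit Porto → queue [Paris, Perth, Vilnius, Bogota]
Visit Paris → queue [Perth, Vilnius, Bogota]
Visit Perth → queue [Vilnius, Bogota]
Visit Vilnius → queue [Bogota]
Visit Bogota → queue []

Doha, Cairo, Kyoto, Sofia, Riga, Quito, Milan, Hanoi, Minsk, Accra, Oslo, Dakar, Porto, Paris, Perth, Vilnius, Bogota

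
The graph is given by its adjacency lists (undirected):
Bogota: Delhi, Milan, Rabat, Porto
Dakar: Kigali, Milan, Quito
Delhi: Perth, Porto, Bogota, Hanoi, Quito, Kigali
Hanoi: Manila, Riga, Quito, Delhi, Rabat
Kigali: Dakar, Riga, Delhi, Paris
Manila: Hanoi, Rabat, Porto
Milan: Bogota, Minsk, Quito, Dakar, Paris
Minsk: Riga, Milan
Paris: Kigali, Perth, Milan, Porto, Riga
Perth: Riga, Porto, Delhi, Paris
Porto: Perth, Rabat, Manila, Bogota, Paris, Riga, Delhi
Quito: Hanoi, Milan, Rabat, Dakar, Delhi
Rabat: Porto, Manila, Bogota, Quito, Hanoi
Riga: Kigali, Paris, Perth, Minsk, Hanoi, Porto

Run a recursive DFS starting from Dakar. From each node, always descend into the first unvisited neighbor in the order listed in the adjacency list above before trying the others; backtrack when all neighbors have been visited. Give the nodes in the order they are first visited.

Visit Dakar
Dakar → Kigali
Kigali → Riga
Riga → Paris
Paris → Perth
Perth → Porto
Porto → Rabat
Rabat → Manila
Manila → Hanoi
Hanoi → Quito
Quito → Milan
Milan → Bogota
Bogota → Delhi
Milan → Minsk

Dakar → Kigali → Riga → Paris → Perth → Porto → Rabat → Manila → Hanoi → Quito → Milan → Bogota → Delhi → Minsk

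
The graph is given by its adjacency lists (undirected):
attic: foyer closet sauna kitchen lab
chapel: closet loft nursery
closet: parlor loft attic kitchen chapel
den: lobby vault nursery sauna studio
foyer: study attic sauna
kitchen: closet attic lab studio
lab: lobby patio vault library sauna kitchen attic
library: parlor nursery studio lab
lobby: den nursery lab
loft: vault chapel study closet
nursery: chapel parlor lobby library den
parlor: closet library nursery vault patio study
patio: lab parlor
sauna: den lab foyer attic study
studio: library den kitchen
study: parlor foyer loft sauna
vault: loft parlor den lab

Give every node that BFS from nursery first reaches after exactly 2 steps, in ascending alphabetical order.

closet, lab, loft, patio, sauna, studio, study, vault

Level 0: nursery
Level 1: chapel, den, library, lobby, parlor
Level 2: closet, lab, loft, patio, sauna, studio, study, vault
Level 3: attic, foyer, kitchen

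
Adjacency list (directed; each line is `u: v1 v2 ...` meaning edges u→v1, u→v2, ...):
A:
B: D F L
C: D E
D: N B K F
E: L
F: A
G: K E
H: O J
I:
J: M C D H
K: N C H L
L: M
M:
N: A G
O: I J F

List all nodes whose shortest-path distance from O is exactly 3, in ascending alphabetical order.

B, E, K, N

Level 0: O
Level 1: F, I, J
Level 2: A, C, D, H, M
Level 3: B, E, K, N
Level 4: G, L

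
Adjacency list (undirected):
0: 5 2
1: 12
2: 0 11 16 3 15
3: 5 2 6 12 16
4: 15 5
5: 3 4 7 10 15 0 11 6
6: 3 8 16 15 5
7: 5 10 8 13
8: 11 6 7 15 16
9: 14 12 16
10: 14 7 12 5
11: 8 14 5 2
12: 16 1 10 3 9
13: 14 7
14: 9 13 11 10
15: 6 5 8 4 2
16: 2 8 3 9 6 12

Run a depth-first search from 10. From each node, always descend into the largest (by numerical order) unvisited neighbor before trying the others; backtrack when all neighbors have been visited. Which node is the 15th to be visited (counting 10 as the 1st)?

0

Visit 10
10 → 14
14 → 13
13 → 7
7 → 8
8 → 16
16 → 12
12 → 9
12 → 3
3 → 6
6 → 15
15 → 5
5 → 11
11 → 2
2 → 0
5 → 4
12 → 1

Visit order: 10, 14, 13, 7, 8, 16, 12, 9, 3, 6, 15, 5, 11, 2, 0, 4, 1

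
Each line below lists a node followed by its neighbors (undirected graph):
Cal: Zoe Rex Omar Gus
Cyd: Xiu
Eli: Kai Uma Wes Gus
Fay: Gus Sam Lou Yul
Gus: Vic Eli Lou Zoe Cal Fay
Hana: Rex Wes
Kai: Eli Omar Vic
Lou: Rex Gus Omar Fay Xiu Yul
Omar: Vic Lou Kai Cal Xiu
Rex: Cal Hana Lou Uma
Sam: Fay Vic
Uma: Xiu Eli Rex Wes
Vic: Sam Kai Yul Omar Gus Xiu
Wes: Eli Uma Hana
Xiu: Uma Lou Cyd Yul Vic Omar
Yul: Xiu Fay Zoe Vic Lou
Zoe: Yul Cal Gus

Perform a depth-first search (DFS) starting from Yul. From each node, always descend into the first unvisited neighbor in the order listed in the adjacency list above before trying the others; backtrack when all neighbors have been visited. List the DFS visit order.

Visit Yul
Yul → Xiu
Xiu → Uma
Uma → Eli
Eli → Kai
Kai → Omar
Omar → Vic
Vic → Sam
Sam → Fay
Fay → Gus
Gus → Lou
Lou → Rex
Rex → Cal
Cal → Zoe
Rex → Hana
Hana → Wes
Xiu → Cyd

Yul → Xiu → Uma → Eli → Kai → Omar → Vic → Sam → Fay → Gus → Lou → Rex → Cal → Zoe → Hana → Wes → Cyd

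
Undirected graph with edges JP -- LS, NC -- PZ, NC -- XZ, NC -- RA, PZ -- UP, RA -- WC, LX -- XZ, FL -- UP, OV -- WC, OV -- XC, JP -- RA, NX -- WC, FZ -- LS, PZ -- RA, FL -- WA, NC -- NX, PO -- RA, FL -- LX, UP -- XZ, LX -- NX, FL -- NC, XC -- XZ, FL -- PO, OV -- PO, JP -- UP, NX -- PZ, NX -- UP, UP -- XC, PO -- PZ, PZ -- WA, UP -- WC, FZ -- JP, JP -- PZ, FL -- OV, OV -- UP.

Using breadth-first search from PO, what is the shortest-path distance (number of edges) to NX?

2

Level 0: PO
Level 1: FL, OV, PZ, RA
Level 2: JP, LX, NC, NX, UP, WA, WC, XC
Level 3: FZ, LS, XZ
NX first appears at level 2.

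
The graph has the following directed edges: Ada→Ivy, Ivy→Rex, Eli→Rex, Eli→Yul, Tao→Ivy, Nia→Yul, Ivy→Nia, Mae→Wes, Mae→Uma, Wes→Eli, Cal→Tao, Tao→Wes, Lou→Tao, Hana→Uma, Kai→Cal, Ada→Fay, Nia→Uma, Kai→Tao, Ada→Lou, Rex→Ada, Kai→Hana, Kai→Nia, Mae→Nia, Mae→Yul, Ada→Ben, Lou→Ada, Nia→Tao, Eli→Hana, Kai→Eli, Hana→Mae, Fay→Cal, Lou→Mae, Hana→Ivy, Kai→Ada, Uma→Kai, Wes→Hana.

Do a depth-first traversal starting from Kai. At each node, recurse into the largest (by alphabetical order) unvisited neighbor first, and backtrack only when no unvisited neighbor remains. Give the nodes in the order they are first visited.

Visit Kai
Kai → Tao
Tao → Wes
Wes → Hana
Hana → Uma
Hana → Mae
Mae → Yul
Mae → Nia
Hana → Ivy
Ivy → Rex
Rex → Ada
Ada → Lou
Ada → Fay
Fay → Cal
Ada → Ben
Wes → Eli

Kai, Tao, Wes, Hana, Uma, Mae, Yul, Nia, Ivy, Rex, Ada, Lou, Fay, Cal, Ben, Eli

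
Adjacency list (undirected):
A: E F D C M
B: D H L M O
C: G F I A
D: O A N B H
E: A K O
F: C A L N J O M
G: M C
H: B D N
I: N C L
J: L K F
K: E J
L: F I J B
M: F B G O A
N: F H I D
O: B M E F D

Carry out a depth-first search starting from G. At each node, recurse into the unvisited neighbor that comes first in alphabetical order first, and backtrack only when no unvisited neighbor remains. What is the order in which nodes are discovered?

G, C, A, D, B, H, N, F, J, K, E, O, M, L, I

Visit G
G → C
C → A
A → D
D → B
B → H
H → N
N → F
F → J
J → K
K → E
E → O
O → M
J → L
L → I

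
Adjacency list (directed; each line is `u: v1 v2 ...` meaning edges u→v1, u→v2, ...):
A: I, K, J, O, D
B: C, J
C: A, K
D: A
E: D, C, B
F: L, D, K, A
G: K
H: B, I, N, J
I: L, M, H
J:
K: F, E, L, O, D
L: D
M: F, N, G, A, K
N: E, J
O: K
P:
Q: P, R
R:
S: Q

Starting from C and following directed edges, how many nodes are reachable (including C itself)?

15

BFS from C visits: C, A, K, D, I, J, O, E, F, L, H, M, B, N, G
Reachable nodes: 15 of 19 total.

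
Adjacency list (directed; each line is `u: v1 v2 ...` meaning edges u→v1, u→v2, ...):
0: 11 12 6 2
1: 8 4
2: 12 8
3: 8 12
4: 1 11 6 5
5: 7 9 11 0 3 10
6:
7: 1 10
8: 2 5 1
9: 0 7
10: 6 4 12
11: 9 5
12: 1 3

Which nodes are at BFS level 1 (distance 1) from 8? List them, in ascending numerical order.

1, 2, 5

Level 0: 8
Level 1: 1, 2, 5
Level 2: 0, 3, 4, 7, 9, 10, 11, 12
Level 3: 6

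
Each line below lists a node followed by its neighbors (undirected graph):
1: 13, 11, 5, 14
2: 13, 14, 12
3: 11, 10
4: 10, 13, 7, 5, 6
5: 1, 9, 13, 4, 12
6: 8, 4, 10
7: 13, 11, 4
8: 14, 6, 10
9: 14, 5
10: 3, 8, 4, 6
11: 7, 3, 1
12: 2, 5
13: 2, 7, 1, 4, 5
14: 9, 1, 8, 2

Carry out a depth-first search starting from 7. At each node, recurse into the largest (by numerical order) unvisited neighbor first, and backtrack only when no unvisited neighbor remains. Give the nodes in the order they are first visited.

7, 13, 5, 12, 2, 14, 9, 8, 10, 6, 4, 3, 11, 1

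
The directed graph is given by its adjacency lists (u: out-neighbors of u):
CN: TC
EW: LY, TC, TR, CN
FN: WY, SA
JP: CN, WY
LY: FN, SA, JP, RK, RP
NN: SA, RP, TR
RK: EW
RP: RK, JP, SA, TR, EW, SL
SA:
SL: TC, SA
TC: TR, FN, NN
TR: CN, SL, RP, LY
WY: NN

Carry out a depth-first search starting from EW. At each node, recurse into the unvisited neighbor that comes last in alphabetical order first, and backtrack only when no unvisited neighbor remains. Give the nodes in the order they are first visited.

Visit EW
EW → TR
TR → SL
SL → TC
TC → NN
NN → SA
NN → RP
RP → RK
RP → JP
JP → WY
JP → CN
TC → FN
TR → LY

EW TR SL TC NN SA RP RK JP WY CN FN LY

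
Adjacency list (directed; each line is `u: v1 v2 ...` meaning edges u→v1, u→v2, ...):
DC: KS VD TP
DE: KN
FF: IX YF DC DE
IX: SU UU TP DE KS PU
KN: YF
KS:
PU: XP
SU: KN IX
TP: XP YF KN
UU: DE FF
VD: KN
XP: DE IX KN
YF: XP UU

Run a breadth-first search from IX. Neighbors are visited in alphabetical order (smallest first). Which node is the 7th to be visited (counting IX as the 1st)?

Visit IX; enqueue DE, KS, PU, SU, TP, UU → queue [DE, KS, PU, SU, TP, UU]
Visit DE; enqueue KN → queue [KS, PU, SU, TP, UU, KN]
Visit KS → queue [PU, SU, TP, UU, KN]
Visit PU; enqueue XP → queue [SU, TP, UU, KN, XP]
Visit SU → queue [TP, UU, KN, XP]
Visit TP; enqueue YF → queue [UU, KN, XP, YF]
Visit UU; enqueue FF → queue [KN, XP, YF, FF]
Visit KN → queue [XP, YF, FF]
Visit XP → queue [YF, FF]
Visit YF → queue [FF]
Visit FF; enqueue DC → queue [DC]
Visit DC; enqueue VD → queue [VD]
Visit VD → queue []

Visit order: IX, DE, KS, PU, SU, TP, UU, KN, XP, YF, FF, DC, VD

UU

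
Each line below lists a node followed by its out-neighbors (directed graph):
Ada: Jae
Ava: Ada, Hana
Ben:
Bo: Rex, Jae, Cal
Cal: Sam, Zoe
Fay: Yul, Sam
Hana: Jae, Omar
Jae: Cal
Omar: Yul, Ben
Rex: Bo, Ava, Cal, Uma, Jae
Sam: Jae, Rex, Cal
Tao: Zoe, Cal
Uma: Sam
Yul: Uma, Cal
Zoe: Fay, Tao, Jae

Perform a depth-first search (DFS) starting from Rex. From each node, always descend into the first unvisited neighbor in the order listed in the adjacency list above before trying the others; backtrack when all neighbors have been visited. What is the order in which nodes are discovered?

Rex → Bo → Jae → Cal → Sam → Zoe → Fay → Yul → Uma → Tao → Ava → Ada → Hana → Omar → Ben

Visit Rex
Rex → Bo
Bo → Jae
Jae → Cal
Cal → Sam
Cal → Zoe
Zoe → Fay
Fay → Yul
Yul → Uma
Zoe → Tao
Rex → Ava
Ava → Ada
Ava → Hana
Hana → Omar
Omar → Ben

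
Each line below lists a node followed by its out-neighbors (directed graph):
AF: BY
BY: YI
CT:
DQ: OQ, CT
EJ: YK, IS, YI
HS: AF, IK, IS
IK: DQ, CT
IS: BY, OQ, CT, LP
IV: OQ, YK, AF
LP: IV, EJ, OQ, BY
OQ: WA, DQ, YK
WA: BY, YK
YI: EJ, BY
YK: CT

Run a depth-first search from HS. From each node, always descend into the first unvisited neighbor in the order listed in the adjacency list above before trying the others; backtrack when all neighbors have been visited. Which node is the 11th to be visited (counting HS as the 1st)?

DQ

Visit HS
HS → AF
AF → BY
BY → YI
YI → EJ
EJ → YK
YK → CT
EJ → IS
IS → OQ
OQ → WA
OQ → DQ
IS → LP
LP → IV
HS → IK

Visit order: HS, AF, BY, YI, EJ, YK, CT, IS, OQ, WA, DQ, LP, IV, IK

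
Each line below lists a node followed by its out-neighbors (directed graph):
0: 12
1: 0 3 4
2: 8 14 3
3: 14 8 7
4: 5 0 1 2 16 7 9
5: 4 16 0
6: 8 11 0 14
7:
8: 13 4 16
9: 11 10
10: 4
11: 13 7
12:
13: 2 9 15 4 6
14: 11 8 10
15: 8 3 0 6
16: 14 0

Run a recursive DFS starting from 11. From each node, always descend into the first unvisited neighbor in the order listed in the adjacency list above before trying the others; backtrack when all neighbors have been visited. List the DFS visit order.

Visit 11
11 → 13
13 → 2
2 → 8
8 → 4
4 → 5
5 → 16
16 → 14
14 → 10
16 → 0
0 → 12
4 → 1
1 → 3
3 → 7
4 → 9
13 → 15
15 → 6

11 -> 13 -> 2 -> 8 -> 4 -> 5 -> 16 -> 14 -> 10 -> 0 -> 12 -> 1 -> 3 -> 7 -> 9 -> 15 -> 6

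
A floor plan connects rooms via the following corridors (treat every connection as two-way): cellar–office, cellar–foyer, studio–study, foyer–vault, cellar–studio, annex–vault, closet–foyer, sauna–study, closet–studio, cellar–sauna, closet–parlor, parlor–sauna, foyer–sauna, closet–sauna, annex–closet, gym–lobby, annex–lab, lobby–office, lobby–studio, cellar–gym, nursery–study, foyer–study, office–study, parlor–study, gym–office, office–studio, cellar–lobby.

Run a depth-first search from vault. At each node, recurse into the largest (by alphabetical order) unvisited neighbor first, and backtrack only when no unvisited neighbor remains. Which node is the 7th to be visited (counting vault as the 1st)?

gym

Visit vault
vault → foyer
foyer → study
study → studio
studio → office
office → lobby
lobby → gym
gym → cellar
cellar → sauna
sauna → parlor
parlor → closet
closet → annex
annex → lab
study → nursery

Visit order: vault, foyer, study, studio, office, lobby, gym, cellar, sauna, parlor, closet, annex, lab, nursery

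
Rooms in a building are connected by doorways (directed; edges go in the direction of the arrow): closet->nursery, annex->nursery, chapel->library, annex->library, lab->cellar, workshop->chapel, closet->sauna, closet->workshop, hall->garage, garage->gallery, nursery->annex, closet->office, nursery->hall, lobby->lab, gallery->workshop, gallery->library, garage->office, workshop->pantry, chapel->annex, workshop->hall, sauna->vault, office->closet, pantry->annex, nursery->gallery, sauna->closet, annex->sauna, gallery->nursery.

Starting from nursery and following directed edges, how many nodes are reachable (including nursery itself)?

BFS from nursery visits: nursery, annex, gallery, hall, library, sauna, workshop, garage, closet, vault, chapel, pantry, office
Reachable nodes: 13 of 16 total.

13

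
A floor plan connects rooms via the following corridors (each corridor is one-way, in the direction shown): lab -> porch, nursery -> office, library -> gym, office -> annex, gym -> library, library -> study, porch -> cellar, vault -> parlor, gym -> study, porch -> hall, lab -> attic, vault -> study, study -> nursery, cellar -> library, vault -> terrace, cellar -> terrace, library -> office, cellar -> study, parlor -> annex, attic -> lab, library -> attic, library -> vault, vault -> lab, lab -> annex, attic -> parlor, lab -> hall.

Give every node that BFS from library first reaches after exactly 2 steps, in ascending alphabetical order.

Level 0: library
Level 1: attic, gym, office, study, vault
Level 2: annex, lab, nursery, parlor, terrace
Level 3: hall, porch
Level 4: cellar

annex, lab, nursery, parlor, terrace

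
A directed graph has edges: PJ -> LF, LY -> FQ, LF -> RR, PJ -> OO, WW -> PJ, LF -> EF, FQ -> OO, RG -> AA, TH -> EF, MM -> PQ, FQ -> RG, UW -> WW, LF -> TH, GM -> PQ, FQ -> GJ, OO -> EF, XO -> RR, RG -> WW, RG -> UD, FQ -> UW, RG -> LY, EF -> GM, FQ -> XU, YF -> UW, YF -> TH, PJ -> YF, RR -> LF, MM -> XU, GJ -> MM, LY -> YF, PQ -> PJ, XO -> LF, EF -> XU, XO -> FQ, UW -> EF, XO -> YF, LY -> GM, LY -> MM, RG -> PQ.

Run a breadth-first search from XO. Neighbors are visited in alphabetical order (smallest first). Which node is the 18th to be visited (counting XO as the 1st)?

WW

Visit XO; enqueue FQ, LF, RR, YF → queue [FQ, LF, RR, YF]
Visit FQ; enqueue GJ, OO, RG, UW, XU → queue [LF, RR, YF, GJ, OO, RG, UW, XU]
Visit LF; enqueue EF, TH → queue [RR, YF, GJ, OO, RG, UW, XU, EF, TH]
Visit RR → queue [YF, GJ, OO, RG, UW, XU, EF, TH]
Visit YF → queue [GJ, OO, RG, UW, XU, EF, TH]
Visit GJ; enqueue MM → queue [OO, RG, UW, XU, EF, TH, MM]
Visit OO → queue [RG, UW, XU, EF, TH, MM]
Visit RG; enqueue AA, LY, PQ, UD, WW → queue [UW, XU, EF, TH, MM, AA, LY, PQ, UD, WW]
Visit UW → queue [XU, EF, TH, MM, AA, LY, PQ, UD, WW]
Visit XU → queue [EF, TH, MM, AA, LY, PQ, UD, WW]
Visit EF; enqueue GM → queue [TH, MM, AA, LY, PQ, UD, WW, GM]
Visit TH → queue [MM, AA, LY, PQ, UD, WW, GM]
Visit MM → queue [AA, LY, PQ, UD, WW, GM]
Visit AA → queue [LY, PQ, UD, WW, GM]
Visit LY → queue [PQ, UD, WW, GM]
Visit PQ; enqueue PJ → queue [UD, WW, GM, PJ]
Visit UD → queue [WW, GM, PJ]
Visit WW → queue [GM, PJ]
Visit GM → queue [PJ]
Visit PJ → queue []

Visit order: XO, FQ, LF, RR, YF, GJ, OO, RG, UW, XU, EF, TH, MM, AA, LY, PQ, UD, WW, GM, PJ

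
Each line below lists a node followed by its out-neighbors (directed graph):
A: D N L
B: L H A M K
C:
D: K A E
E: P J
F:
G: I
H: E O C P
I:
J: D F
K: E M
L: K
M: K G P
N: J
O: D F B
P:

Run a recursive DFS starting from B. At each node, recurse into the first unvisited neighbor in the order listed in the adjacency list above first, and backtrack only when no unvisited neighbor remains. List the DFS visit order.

B, L, K, E, P, J, D, A, N, F, M, G, I, H, O, C

Visit B
B → L
L → K
K → E
E → P
E → J
J → D
D → A
A → N
J → F
K → M
M → G
G → I
B → H
H → O
H → C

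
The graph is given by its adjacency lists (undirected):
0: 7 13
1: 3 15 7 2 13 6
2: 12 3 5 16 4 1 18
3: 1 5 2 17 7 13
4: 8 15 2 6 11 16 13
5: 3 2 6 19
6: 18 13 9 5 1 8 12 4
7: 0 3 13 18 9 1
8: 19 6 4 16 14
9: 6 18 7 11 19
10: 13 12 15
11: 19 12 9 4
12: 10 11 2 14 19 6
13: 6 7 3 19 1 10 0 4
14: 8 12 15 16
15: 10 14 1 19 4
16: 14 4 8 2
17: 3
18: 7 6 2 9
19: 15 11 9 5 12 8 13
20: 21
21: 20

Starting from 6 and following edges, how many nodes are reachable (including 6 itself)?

20

BFS from 6 visits: 6, 18, 13, 9, 5, 1, 8, 12, 4, 7, 2, 3, 19, 10, 0, 11, 15, 16, 14, 17
Reachable nodes: 20 of 22 total.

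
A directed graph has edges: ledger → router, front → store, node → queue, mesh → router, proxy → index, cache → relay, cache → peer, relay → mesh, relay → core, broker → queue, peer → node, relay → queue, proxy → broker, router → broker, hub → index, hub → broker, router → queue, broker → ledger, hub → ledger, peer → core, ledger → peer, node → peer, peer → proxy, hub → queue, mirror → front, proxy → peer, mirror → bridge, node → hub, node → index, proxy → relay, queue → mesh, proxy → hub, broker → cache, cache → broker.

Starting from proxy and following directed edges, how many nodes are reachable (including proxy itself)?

BFS from proxy visits: proxy, broker, hub, index, peer, relay, cache, ledger, queue, core, node, mesh, router
Reachable nodes: 13 of 17 total.

13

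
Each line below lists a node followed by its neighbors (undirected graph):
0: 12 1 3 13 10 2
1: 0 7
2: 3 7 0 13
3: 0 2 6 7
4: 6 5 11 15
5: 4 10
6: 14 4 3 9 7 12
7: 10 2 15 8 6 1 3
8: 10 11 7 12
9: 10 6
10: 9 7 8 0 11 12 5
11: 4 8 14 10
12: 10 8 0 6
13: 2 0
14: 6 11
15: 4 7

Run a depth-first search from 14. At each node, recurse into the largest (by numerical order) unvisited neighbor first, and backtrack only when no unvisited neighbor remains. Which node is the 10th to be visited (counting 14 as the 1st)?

9

Visit 14
14 → 11
11 → 10
10 → 12
12 → 8
8 → 7
7 → 15
15 → 4
4 → 6
6 → 9
6 → 3
3 → 2
2 → 13
13 → 0
0 → 1
4 → 5

Visit order: 14, 11, 10, 12, 8, 7, 15, 4, 6, 9, 3, 2, 13, 0, 1, 5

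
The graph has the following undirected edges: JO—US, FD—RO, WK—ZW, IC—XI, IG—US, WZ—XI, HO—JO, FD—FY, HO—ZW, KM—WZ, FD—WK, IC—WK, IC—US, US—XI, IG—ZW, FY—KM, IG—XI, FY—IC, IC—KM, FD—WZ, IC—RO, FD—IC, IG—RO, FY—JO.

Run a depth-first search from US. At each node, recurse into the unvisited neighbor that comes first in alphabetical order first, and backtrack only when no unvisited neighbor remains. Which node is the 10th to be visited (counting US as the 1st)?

XI

Visit US
US → IC
IC → FD
FD → FY
FY → JO
JO → HO
HO → ZW
ZW → IG
IG → RO
IG → XI
XI → WZ
WZ → KM
ZW → WK

Visit order: US, IC, FD, FY, JO, HO, ZW, IG, RO, XI, WZ, KM, WK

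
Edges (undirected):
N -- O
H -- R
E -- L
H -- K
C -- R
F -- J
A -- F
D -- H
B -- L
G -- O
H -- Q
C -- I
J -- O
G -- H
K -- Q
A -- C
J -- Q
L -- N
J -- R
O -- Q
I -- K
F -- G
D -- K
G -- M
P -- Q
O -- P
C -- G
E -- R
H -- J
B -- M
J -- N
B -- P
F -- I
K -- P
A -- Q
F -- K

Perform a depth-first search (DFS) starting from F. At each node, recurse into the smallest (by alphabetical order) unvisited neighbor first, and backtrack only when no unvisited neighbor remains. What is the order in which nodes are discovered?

F, A, C, G, H, D, K, I, P, B, L, E, R, J, N, O, Q, M

Visit F
F → A
A → C
C → G
G → H
H → D
D → K
K → I
K → P
P → B
B → L
L → E
E → R
R → J
J → N
N → O
O → Q
B → M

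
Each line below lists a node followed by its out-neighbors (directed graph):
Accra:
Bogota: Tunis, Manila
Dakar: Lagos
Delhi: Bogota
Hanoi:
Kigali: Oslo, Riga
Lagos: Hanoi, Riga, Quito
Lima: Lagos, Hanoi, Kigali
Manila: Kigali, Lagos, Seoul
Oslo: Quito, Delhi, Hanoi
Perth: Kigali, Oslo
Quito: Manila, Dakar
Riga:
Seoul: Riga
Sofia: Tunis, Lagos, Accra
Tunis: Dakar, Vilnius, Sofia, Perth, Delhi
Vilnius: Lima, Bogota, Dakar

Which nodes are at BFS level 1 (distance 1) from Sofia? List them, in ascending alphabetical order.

Level 0: Sofia
Level 1: Accra, Lagos, Tunis
Level 2: Dakar, Delhi, Hanoi, Perth, Quito, Riga, Vilnius
Level 3: Bogota, Kigali, Lima, Manila, Oslo
Level 4: Seoul

Accra, Lagos, Tunis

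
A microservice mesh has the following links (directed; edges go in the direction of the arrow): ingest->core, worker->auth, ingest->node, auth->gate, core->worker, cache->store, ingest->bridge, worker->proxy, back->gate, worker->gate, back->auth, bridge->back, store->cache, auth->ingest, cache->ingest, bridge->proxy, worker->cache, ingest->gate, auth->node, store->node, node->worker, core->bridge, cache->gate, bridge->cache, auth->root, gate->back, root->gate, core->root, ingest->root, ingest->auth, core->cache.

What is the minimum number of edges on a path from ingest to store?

Level 0: ingest
Level 1: auth, bridge, core, gate, node, root
Level 2: back, cache, proxy, worker
Level 3: store
store first appears at level 3.

3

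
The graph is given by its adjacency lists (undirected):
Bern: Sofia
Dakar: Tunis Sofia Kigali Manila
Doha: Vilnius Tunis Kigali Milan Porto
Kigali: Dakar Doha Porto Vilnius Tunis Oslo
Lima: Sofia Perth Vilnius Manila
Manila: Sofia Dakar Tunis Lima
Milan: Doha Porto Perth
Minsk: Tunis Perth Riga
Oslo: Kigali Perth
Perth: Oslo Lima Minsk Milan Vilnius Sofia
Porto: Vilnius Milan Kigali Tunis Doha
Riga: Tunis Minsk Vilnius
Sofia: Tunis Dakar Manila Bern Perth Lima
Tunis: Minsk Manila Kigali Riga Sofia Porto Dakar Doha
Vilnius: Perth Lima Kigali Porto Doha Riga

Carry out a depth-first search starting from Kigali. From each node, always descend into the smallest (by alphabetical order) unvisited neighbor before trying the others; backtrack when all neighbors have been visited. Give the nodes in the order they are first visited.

Visit Kigali
Kigali → Dakar
Dakar → Manila
Manila → Lima
Lima → Perth
Perth → Milan
Milan → Doha
Doha → Porto
Porto → Tunis
Tunis → Minsk
Minsk → Riga
Riga → Vilnius
Tunis → Sofia
Sofia → Bern
Perth → Oslo

Kigali, Dakar, Manila, Lima, Perth, Milan, Doha, Porto, Tunis, Minsk, Riga, Vilnius, Sofia, Bern, Oslo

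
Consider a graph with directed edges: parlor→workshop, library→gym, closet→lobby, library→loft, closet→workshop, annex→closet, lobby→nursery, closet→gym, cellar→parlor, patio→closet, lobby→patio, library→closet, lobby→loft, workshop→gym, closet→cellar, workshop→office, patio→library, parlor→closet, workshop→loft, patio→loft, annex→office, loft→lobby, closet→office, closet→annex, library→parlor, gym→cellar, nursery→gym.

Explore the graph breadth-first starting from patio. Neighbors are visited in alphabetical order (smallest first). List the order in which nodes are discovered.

patio, closet, library, loft, annex, cellar, gym, lobby, office, workshop, parlor, nursery

Visit patio; enqueue closet, library, loft → queue [closet, library, loft]
Visit closet; enqueue annex, cellar, gym, lobby, office, workshop → queue [library, loft, annex, cellar, gym, lobby, office, workshop]
Visit library; enqueue parlor → queue [loft, annex, cellar, gym, lobby, office, workshop, parlor]
Visit loft → queue [annex, cellar, gym, lobby, office, workshop, parlor]
Visit annex → queue [cellar, gym, lobby, office, workshop, parlor]
Visit cellar → queue [gym, lobby, office, workshop, parlor]
Visit gym → queue [lobby, office, workshop, parlor]
Visit lobby; enqueue nursery → queue [office, workshop, parlor, nursery]
Visit office → queue [workshop, parlor, nursery]
Visit workshop → queue [parlor, nursery]
Visit parlor → queue [nursery]
Visit nursery → queue []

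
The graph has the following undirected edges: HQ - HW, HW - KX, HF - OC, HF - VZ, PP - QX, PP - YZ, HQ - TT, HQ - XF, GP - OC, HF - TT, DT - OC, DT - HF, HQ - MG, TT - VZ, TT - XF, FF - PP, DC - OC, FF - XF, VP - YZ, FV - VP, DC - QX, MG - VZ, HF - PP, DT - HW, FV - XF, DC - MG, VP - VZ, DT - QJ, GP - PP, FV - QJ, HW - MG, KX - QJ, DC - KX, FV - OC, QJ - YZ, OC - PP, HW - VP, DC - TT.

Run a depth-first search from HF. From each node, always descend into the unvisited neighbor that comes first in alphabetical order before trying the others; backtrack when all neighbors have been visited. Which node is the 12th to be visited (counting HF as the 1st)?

PP

Visit HF
HF → DT
DT → HW
HW → HQ
HQ → MG
MG → DC
DC → KX
KX → QJ
QJ → FV
FV → OC
OC → GP
GP → PP
PP → FF
FF → XF
XF → TT
TT → VZ
VZ → VP
VP → YZ
PP → QX

Visit order: HF, DT, HW, HQ, MG, DC, KX, QJ, FV, OC, GP, PP, FF, XF, TT, VZ, VP, YZ, QX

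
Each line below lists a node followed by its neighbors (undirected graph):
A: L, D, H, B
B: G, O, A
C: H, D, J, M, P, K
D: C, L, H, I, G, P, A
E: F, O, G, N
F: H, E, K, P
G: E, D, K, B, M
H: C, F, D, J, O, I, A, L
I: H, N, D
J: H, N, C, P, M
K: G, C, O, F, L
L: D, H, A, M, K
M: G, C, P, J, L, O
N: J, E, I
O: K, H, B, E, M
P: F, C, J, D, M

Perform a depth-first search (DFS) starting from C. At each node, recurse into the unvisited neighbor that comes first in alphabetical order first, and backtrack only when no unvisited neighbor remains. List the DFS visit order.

C → D → A → B → G → E → F → H → I → N → J → M → L → K → O → P

Visit C
C → D
D → A
A → B
B → G
G → E
E → F
F → H
H → I
I → N
N → J
J → M
M → L
L → K
K → O
M → P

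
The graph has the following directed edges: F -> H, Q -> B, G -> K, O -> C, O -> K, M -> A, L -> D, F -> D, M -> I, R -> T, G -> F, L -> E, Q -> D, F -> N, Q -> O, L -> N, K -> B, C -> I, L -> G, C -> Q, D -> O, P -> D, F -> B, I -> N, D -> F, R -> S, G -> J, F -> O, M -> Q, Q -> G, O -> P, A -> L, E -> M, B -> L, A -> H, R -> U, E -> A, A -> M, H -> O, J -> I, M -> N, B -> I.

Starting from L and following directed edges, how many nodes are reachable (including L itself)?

BFS from L visits: L, D, E, G, N, F, O, A, M, J, K, B, H, C, P, I, Q
Reachable nodes: 17 of 21 total.

17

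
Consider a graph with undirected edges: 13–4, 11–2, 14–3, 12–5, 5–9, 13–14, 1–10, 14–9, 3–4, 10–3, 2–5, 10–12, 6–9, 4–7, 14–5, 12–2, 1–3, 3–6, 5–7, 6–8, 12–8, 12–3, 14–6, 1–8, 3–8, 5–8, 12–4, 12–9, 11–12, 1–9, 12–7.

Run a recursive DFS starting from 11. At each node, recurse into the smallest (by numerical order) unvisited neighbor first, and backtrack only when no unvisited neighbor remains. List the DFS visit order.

Visit 11
11 → 2
2 → 5
5 → 7
7 → 4
4 → 3
3 → 1
1 → 8
8 → 6
6 → 9
9 → 12
12 → 10
9 → 14
14 → 13

11, 2, 5, 7, 4, 3, 1, 8, 6, 9, 12, 10, 14, 13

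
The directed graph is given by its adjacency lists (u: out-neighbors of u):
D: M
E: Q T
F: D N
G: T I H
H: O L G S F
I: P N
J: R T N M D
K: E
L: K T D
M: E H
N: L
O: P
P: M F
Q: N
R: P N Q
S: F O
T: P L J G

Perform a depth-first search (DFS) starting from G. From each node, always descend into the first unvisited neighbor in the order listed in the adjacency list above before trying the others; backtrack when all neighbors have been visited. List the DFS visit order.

G, T, P, M, E, Q, N, L, K, D, H, O, S, F, J, R, I

Visit G
G → T
T → P
P → M
M → E
E → Q
Q → N
N → L
L → K
L → D
M → H
H → O
H → S
S → F
T → J
J → R
G → I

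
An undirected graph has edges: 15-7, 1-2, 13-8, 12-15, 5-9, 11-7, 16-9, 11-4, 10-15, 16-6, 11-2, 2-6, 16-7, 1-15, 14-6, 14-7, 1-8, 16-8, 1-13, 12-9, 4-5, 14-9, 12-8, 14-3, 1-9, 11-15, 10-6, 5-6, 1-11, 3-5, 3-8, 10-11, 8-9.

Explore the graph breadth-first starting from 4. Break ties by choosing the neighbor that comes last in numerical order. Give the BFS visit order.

4 11 5 15 10 7 2 1 9 6 3 12 16 14 13 8

Visit 4; enqueue 11, 5 → queue [11, 5]
Visit 11; enqueue 15, 10, 7, 2, 1 → queue [5, 15, 10, 7, 2, 1]
Visit 5; enqueue 9, 6, 3 → queue [15, 10, 7, 2, 1, 9, 6, 3]
Visit 15; enqueue 12 → queue [10, 7, 2, 1, 9, 6, 3, 12]
Visit 10 → queue [7, 2, 1, 9, 6, 3, 12]
Visit 7; enqueue 16, 14 → queue [2, 1, 9, 6, 3, 12, 16, 14]
Visit 2 → queue [1, 9, 6, 3, 12, 16, 14]
Visit 1; enqueue 13, 8 → queue [9, 6, 3, 12, 16, 14, 13, 8]
Visit 9 → queue [6, 3, 12, 16, 14, 13, 8]
Visit 6 → queue [3, 12, 16, 14, 13, 8]
Visit 3 → queue [12, 16, 14, 13, 8]
Visit 12 → queue [16, 14, 13, 8]
Visit 16 → queue [14, 13, 8]
Visit 14 → queue [13, 8]
Visit 13 → queue [8]
Visit 8 → queue []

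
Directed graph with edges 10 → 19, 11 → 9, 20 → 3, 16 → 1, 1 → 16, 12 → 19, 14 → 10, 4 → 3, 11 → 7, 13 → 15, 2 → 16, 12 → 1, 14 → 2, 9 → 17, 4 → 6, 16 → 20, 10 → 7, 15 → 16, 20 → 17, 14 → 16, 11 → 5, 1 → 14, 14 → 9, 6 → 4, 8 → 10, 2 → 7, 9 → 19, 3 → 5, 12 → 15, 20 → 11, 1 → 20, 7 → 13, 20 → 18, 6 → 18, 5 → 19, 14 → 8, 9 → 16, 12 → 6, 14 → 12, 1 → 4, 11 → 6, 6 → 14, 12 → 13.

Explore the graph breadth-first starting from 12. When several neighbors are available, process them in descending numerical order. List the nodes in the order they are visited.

12 → 19 → 15 → 13 → 6 → 1 → 16 → 18 → 14 → 4 → 20 → 10 → 9 → 8 → 2 → 3 → 17 → 11 → 7 → 5

Visit 12; enqueue 19, 15, 13, 6, 1 → queue [19, 15, 13, 6, 1]
Visit 19 → queue [15, 13, 6, 1]
Visit 15; enqueue 16 → queue [13, 6, 1, 16]
Visit 13 → queue [6, 1, 16]
Visit 6; enqueue 18, 14, 4 → queue [1, 16, 18, 14, 4]
Visit 1; enqueue 20 → queue [16, 18, 14, 4, 20]
Visit 16 → queue [18, 14, 4, 20]
Visit 18 → queue [14, 4, 20]
Visit 14; enqueue 10, 9, 8, 2 → queue [4, 20, 10, 9, 8, 2]
Visit 4; enqueue 3 → queue [20, 10, 9, 8, 2, 3]
Visit 20; enqueue 17, 11 → queue [10, 9, 8, 2, 3, 17, 11]
Visit 10; enqueue 7 → queue [9, 8, 2, 3, 17, 11, 7]
Visit 9 → queue [8, 2, 3, 17, 11, 7]
Visit 8 → queue [2, 3, 17, 11, 7]
Visit 2 → queue [3, 17, 11, 7]
Visit 3; enqueue 5 → queue [17, 11, 7, 5]
Visit 17 → queue [11, 7, 5]
Visit 11 → queue [7, 5]
Visit 7 → queue [5]
Visit 5 → queue []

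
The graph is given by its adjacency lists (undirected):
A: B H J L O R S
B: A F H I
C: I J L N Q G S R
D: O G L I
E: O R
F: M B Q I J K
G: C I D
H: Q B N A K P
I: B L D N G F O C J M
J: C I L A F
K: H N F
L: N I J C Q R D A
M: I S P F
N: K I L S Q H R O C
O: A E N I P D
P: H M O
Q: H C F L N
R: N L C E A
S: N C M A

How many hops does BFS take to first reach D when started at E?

2

Level 0: E
Level 1: O, R
Level 2: A, C, D, I, L, N, P
Level 3: B, F, G, H, J, K, M, Q, S
D first appears at level 2.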